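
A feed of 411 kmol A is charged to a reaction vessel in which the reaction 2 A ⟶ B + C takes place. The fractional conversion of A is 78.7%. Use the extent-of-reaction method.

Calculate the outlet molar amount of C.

A reacted = 0.787 × 411 = 323.5 kmol; ν_A = −2, so ξ = 323.5/2 = 161.7 kmol.
Outlet amounts (n = n₀ + ν ξ):
  A: 411 − 2(161.7) = 87.54
  B: 0 + 1(161.7) = 161.7
  C: 0 + 1(161.7) = 161.7

162 kmol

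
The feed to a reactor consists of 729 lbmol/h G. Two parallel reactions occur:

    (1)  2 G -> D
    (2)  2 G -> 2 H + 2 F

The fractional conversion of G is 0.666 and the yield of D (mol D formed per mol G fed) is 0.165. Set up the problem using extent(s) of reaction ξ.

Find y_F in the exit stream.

0.287

Yield of D: 1ξ₁ / 729 = 0.165 → ξ₁ = 120.3 lbmol/h.
Conversion of G: 2ξ₁ + 2ξ₂ = 0.666 × 729 = 485.5 → ξ₂ = 122.5 lbmol/h.
Outlet amounts (n = n₀ + Σ ν·ξ):
  G: 729 − 2(120.3) − 2(122.5) = 243.5
  D: 0 + 1(120.3) = 120.3
  H: 0 + 2(122.5) = 244.9
  F: 0 + 2(122.5) = 244.9
Total out = 853.7 lbmol/h; y_F = 244.9 / 853.7 = 0.2869.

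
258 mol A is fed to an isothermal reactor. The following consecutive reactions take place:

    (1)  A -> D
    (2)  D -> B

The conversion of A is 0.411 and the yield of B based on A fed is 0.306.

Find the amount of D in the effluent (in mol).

Conversion of A: A consumed = 1ξ₁ = 0.411 × 258 → ξ₁ = 106 mol.
Yield of B: 1ξ₂ / 258 = 0.306 → ξ₂ = 78.95 mol.
Outlet amounts (n = n₀ + Σ ν·ξ):
  A: 258 − 1(106) = 152
  D: 0 + 1(106) − 1(78.95) = 27.09
  B: 0 + 1(78.95) = 78.95

27.1 mol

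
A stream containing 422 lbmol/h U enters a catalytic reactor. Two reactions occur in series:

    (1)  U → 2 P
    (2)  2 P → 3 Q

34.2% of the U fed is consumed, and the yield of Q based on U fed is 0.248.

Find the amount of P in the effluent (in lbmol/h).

219 lbmol/h

Conversion of U: U consumed = 1ξ₁ = 0.342 × 422 → ξ₁ = 144.3 lbmol/h.
Yield of Q: 3ξ₂ / 422 = 0.248 → ξ₂ = 34.89 lbmol/h.
Outlet amounts (n = n₀ + Σ ν·ξ):
  U: 422 − 1(144.3) = 277.7
  P: 0 + 2(144.3) − 2(34.89) = 218.9
  Q: 0 + 3(34.89) = 104.7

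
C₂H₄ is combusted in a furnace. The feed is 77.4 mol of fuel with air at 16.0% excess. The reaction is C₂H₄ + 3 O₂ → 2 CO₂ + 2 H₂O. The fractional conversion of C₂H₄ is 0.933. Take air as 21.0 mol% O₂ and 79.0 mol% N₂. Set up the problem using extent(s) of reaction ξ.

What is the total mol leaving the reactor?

Stoichiometric O₂ = 3 × 77.4 = 232.2 mol; O₂ fed = 232.2 × 1.160 = 269.4 mol.
N₂ fed = 269.4 × 79/21 = 1013 mol.
Fuel reacted = 0.933 × 77.4 → ξ = 72.21 mol.
Outlet (n = n₀ + ν ξ):
  C₂H₄: 77.4 − 1(72.21) = 5.186
  O₂: 269.4 − 3(72.21) = 52.71
  N₂: 1013 (inert)
  CO₂: 0 + 2(72.21) = 144.4
  H₂O: 0 + 2(72.21) = 144.4
Total out = 5.186 + 52.71 + 1013 + 144.4 + 144.4 = 1360 mol.

1360 mol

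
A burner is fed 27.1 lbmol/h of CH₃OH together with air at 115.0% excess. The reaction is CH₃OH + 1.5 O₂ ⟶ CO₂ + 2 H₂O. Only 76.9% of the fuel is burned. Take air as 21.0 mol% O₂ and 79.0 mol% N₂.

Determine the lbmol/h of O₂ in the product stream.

56.1 lbmol/h

Stoichiometric O₂ = 1.5 × 27.1 = 40.65 lbmol/h; O₂ fed = 40.65 × 2.150 = 87.4 lbmol/h.
N₂ fed = 87.4 × 79/21 = 328.8 lbmol/h.
Fuel reacted = 0.769 × 27.1 → ξ = 20.84 lbmol/h.
Outlet (n = n₀ + ν ξ):
  CH₃OH: 27.1 − 1(20.84) = 6.26
  O₂: 87.4 − 1.5(20.84) = 56.14
  N₂: 328.8 (inert)
  CO₂: 0 + 1(20.84) = 20.84
  H₂O: 0 + 2(20.84) = 41.68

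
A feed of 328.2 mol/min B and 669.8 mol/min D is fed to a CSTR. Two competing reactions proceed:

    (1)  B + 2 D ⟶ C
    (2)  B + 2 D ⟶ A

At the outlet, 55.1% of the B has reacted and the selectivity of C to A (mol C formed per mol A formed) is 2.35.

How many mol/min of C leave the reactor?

Conversion of B: B consumed = 0.551 × 328.2 = 180.8 mol/min = 1ξ₁ + 1ξ₂.
Selectivity: 1ξ₁ / (1ξ₂) = 2.35 → ξ₁ = 2.35 ξ₂.
Substitute: (1·2.35 + 1) ξ₂ = 180.8 → ξ₂ = 53.98 mol/min, ξ₁ = 126.9 mol/min.
Outlet amounts (n = n₀ + Σ ν·ξ):
  B: 328.2 − 1(126.9) − 1(53.98) = 147.4
  D: 669.8 − 2(126.9) − 2(53.98) = 308.1
  C: 0 + 1(126.9) = 126.9
  A: 0 + 1(53.98) = 53.98

127 mol/min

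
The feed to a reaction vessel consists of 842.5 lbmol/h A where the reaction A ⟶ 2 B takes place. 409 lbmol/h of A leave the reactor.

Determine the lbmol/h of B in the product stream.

For A: n = n₀ − 1ξ → 409 = 842.5 − 1ξ, giving ξ = 433.5 lbmol/h.
Outlet amounts (n = n₀ + ν ξ):
  A: 842.5 − 1(433.5) = 409
  B: 0 + 2(433.5) = 867

867 lbmol/h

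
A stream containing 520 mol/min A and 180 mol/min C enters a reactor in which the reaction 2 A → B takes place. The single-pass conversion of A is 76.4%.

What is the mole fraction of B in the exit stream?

A reacted = 0.764 × 520 = 397.3 mol/min; ν_A = −2, so ξ = 397.3/2 = 198.6 mol/min.
Outlet amounts (n = n₀ + ν ξ):
  A: 520 − 2(198.6) = 122.7
  B: 0 + 1(198.6) = 198.6
  C: 180 (inert)
Total out = 501.4 mol/min; y_B = 198.6 / 501.4 = 0.3962.

0.396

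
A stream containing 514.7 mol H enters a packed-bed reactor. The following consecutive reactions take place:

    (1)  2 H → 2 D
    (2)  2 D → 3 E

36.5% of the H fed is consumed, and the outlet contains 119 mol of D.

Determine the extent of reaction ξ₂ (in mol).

Conversion of H: H consumed = 2ξ₁ = 0.365 × 514.7 → ξ₁ = 93.93 mol.
D balance: n_D = 0 + 2ξ₁ − 2ξ₂ = 119 → ξ₂ = (2·93.93 − 119)/2 = 34.43 mol.
Outlet amounts (n = n₀ + Σ ν·ξ):
  H: 514.7 − 2(93.93) = 326.8
  D: 0 + 2(93.93) − 2(34.43) = 119
  E: 0 + 3(34.43) = 103.3

ξ₂ = 34.4 mol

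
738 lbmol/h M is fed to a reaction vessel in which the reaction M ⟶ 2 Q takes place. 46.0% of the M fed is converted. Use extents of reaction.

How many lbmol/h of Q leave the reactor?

M reacted = 0.46 × 738 = 339.5 lbmol/h; ν_M = −1, so ξ = 339.5/1 = 339.5 lbmol/h.
Outlet amounts (n = n₀ + ν ξ):
  M: 738 − 1(339.5) = 398.5
  Q: 0 + 2(339.5) = 679

679 lbmol/h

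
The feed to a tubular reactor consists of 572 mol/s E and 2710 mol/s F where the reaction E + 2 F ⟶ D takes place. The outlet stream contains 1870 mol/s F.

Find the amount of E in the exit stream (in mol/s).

152 mol/s

For F: n = n₀ − 2ξ → 1870 = 2710 − 2ξ, giving ξ = 420 mol/s.
Outlet amounts (n = n₀ + ν ξ):
  E: 572 − 1(420) = 152
  F: 2710 − 2(420) = 1870
  D: 0 + 1(420) = 420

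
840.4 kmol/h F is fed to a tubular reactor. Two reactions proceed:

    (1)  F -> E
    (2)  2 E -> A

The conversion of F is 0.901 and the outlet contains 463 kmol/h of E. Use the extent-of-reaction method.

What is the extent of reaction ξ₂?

ξ₂ = 147 kmol/h

Conversion of F: F consumed = 1ξ₁ = 0.901 × 840.4 → ξ₁ = 757.2 kmol/h.
E balance: n_E = 0 + 1ξ₁ − 2ξ₂ = 463 → ξ₂ = (1·757.2 − 463)/2 = 147.1 kmol/h.
Outlet amounts (n = n₀ + Σ ν·ξ):
  F: 840.4 − 1(757.2) = 83.2
  E: 0 + 1(757.2) − 2(147.1) = 463
  A: 0 + 1(147.1) = 147.1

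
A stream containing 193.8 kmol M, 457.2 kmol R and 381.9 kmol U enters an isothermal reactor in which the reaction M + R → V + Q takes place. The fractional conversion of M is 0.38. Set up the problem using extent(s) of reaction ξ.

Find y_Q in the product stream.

0.0713

M reacted = 0.38 × 193.8 = 73.64 kmol; ν_M = −1, so ξ = 73.64/1 = 73.64 kmol.
Outlet amounts (n = n₀ + ν ξ):
  M: 193.8 − 1(73.64) = 120.2
  R: 457.2 − 1(73.64) = 383.6
  V: 0 + 1(73.64) = 73.64
  Q: 0 + 1(73.64) = 73.64
  U: 381.9 (inert)
Total out = 1033 kmol; y_Q = 73.64 / 1033 = 0.0713.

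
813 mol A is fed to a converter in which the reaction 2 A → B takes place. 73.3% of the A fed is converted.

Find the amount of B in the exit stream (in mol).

A reacted = 0.733 × 813 = 595.9 mol; ν_A = −2, so ξ = 595.9/2 = 298 mol.
Outlet amounts (n = n₀ + ν ξ):
  A: 813 − 2(298) = 217.1
  B: 0 + 1(298) = 298

298 mol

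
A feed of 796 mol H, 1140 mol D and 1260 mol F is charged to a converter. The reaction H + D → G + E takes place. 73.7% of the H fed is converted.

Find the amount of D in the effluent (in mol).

H reacted = 0.737 × 796 = 586.7 mol; ν_H = −1, so ξ = 586.7/1 = 586.7 mol.
Outlet amounts (n = n₀ + ν ξ):
  H: 796 − 1(586.7) = 209.3
  D: 1140 − 1(586.7) = 553.3
  G: 0 + 1(586.7) = 586.7
  E: 0 + 1(586.7) = 586.7
  F: 1260 (inert)

553 mol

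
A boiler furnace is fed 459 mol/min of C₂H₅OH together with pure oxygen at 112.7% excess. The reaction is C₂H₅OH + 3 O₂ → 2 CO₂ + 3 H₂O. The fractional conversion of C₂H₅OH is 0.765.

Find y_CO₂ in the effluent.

Stoichiometric O₂ = 3 × 459 = 1377 mol/min; O₂ fed = 1377 × 2.127 = 2929 mol/min.
Fuel reacted = 0.765 × 459 → ξ = 351.1 mol/min.
Outlet (n = n₀ + ν ξ):
  C₂H₅OH: 459 − 1(351.1) = 107.9
  O₂: 2929 − 3(351.1) = 1875
  CO₂: 0 + 2(351.1) = 702.3
  H₂O: 0 + 3(351.1) = 1053
Total out = 3739 mol/min; y_CO₂ = 702.3 / 3739 = 0.1878.

0.188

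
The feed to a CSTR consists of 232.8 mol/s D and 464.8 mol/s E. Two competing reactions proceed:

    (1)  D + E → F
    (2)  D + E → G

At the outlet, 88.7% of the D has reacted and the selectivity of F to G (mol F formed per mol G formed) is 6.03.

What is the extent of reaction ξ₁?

ξ₁ = 177 mol/s

Conversion of D: D consumed = 0.887 × 232.8 = 206.5 mol/s = 1ξ₁ + 1ξ₂.
Selectivity: 1ξ₁ / (1ξ₂) = 6.03 → ξ₁ = 6.03 ξ₂.
Substitute: (1·6.03 + 1) ξ₂ = 206.5 → ξ₂ = 29.37 mol/s, ξ₁ = 177.1 mol/s.
Outlet amounts (n = n₀ + Σ ν·ξ):
  D: 232.8 − 1(177.1) − 1(29.37) = 26.31
  E: 464.8 − 1(177.1) − 1(29.37) = 258.3
  F: 0 + 1(177.1) = 177.1
  G: 0 + 1(29.37) = 29.37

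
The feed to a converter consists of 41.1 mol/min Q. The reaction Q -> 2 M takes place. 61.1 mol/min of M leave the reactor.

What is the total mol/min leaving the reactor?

71.7 mol/min

For M: n = n₀ + 2ξ → 61.1 = 0 + 2ξ, giving ξ = 30.55 mol/min.
Outlet amounts (n = n₀ + ν ξ):
  Q: 41.1 − 1(30.55) = 10.55
  M: 0 + 2(30.55) = 61.1
Total out = 10.55 + 61.1 = 71.65 mol/min.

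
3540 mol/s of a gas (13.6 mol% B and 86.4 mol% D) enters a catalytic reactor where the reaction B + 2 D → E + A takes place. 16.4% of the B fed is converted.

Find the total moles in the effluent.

3460 mol/s

B reacted = 0.164 × 481.4 = 78.96 mol/s; ν_B = −1, so ξ = 78.96/1 = 78.96 mol/s.
Outlet amounts (n = n₀ + ν ξ):
  B: 481.4 − 1(78.96) = 402.5
  D: 3059 − 2(78.96) = 2901
  E: 0 + 1(78.96) = 78.96
  A: 0 + 1(78.96) = 78.96
Total out = 402.5 + 2901 + 78.96 + 78.96 = 3461 mol/s.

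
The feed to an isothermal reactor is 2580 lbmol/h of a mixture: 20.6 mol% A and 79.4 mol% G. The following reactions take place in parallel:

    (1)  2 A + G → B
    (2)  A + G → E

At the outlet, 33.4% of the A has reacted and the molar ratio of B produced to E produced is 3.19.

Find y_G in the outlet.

Conversion of A: A consumed = 0.334 × 531.5 = 177.5 lbmol/h = 2ξ₁ + 1ξ₂.
Selectivity: 1ξ₁ / (1ξ₂) = 3.19 → ξ₁ = 3.19 ξ₂.
Substitute: (2·3.19 + 1) ξ₂ = 177.5 → ξ₂ = 24.05 lbmol/h, ξ₁ = 76.73 lbmol/h.
Outlet amounts (n = n₀ + Σ ν·ξ):
  A: 531.5 − 2(76.73) − 1(24.05) = 354
  G: 2049 − 1(76.73) − 1(24.05) = 1948
  B: 0 + 1(76.73) = 76.73
  E: 0 + 1(24.05) = 24.05
Total out = 2402 lbmol/h; y_G = 1948 / 2402 = 0.8107.

0.811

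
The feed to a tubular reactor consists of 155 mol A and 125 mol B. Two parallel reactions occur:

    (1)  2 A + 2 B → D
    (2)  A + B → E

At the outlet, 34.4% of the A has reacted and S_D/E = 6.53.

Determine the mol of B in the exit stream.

71.7 mol

Conversion of A: A consumed = 0.344 × 155 = 53.32 mol = 2ξ₁ + 1ξ₂.
Selectivity: 1ξ₁ / (1ξ₂) = 6.53 → ξ₁ = 6.53 ξ₂.
Substitute: (2·6.53 + 1) ξ₂ = 53.32 → ξ₂ = 3.792 mol, ξ₁ = 24.76 mol.
Outlet amounts (n = n₀ + Σ ν·ξ):
  A: 155 − 2(24.76) − 1(3.792) = 101.7
  B: 125 − 2(24.76) − 1(3.792) = 71.68
  D: 0 + 1(24.76) = 24.76
  E: 0 + 1(3.792) = 3.792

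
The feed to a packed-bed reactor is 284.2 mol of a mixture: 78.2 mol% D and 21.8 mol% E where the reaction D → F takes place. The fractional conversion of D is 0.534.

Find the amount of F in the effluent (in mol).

119 mol

D reacted = 0.534 × 222.2 = 118.7 mol; ν_D = −1, so ξ = 118.7/1 = 118.7 mol.
Outlet amounts (n = n₀ + ν ξ):
  D: 222.2 − 1(118.7) = 103.6
  F: 0 + 1(118.7) = 118.7
  E: 61.96 (inert)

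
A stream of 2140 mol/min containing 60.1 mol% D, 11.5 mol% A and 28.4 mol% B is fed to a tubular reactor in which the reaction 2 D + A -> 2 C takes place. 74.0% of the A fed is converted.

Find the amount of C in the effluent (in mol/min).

364 mol/min

A reacted = 0.74 × 246.1 = 182.1 mol/min; ν_A = −1, so ξ = 182.1/1 = 182.1 mol/min.
Outlet amounts (n = n₀ + ν ξ):
  D: 1286 − 2(182.1) = 921.9
  A: 246.1 − 1(182.1) = 63.99
  C: 0 + 2(182.1) = 364.2
  B: 607.8 (inert)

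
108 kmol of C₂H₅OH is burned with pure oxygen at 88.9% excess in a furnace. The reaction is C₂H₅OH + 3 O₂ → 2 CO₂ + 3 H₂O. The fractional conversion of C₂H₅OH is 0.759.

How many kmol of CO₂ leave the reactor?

Stoichiometric O₂ = 3 × 108 = 324 kmol; O₂ fed = 324 × 1.889 = 612 kmol.
Fuel reacted = 0.759 × 108 → ξ = 81.97 kmol.
Outlet (n = n₀ + ν ξ):
  C₂H₅OH: 108 − 1(81.97) = 26.03
  O₂: 612 − 3(81.97) = 366.1
  CO₂: 0 + 2(81.97) = 163.9
  H₂O: 0 + 3(81.97) = 245.9

164 kmol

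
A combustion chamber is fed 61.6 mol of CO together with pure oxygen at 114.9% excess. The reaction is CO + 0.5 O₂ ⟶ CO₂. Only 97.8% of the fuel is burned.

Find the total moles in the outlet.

97.7 mol

Stoichiometric O₂ = 0.5 × 61.6 = 30.8 mol; O₂ fed = 30.8 × 2.149 = 66.19 mol.
Fuel reacted = 0.978 × 61.6 → ξ = 60.24 mol.
Outlet (n = n₀ + ν ξ):
  CO: 61.6 − 1(60.24) = 1.355
  O₂: 66.19 − 0.5(60.24) = 36.07
  CO₂: 0 + 1(60.24) = 60.24
Total out = 1.355 + 36.07 + 60.24 = 97.67 mol.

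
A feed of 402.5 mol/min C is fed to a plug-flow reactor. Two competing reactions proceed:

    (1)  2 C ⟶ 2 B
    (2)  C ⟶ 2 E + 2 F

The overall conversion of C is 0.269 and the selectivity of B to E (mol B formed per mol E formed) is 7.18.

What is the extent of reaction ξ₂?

Conversion of C: C consumed = 0.269 × 402.5 = 108.3 mol/min = 2ξ₁ + 1ξ₂.
Selectivity: 2ξ₁ / (2ξ₂) = 7.18 → ξ₁ = 7.18 ξ₂.
Substitute: (2·7.18 + 1) ξ₂ = 108.3 → ξ₂ = 7.049 mol/min, ξ₁ = 50.61 mol/min.
Outlet amounts (n = n₀ + Σ ν·ξ):
  C: 402.5 − 2(50.61) − 1(7.049) = 294.2
  B: 0 + 2(50.61) = 101.2
  E: 0 + 2(7.049) = 14.1
  F: 0 + 2(7.049) = 14.1

ξ₂ = 7.05 mol/min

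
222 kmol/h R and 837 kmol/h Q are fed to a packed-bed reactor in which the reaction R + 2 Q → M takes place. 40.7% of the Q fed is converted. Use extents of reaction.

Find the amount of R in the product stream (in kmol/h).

51.7 kmol/h

Q reacted = 0.407 × 837 = 340.7 kmol/h; ν_Q = −2, so ξ = 340.7/2 = 170.3 kmol/h.
Outlet amounts (n = n₀ + ν ξ):
  R: 222 − 1(170.3) = 51.67
  Q: 837 − 2(170.3) = 496.3
  M: 0 + 1(170.3) = 170.3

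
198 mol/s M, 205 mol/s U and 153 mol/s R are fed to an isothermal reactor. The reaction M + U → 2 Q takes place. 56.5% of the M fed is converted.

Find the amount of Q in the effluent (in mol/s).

224 mol/s

M reacted = 0.565 × 198 = 111.9 mol/s; ν_M = −1, so ξ = 111.9/1 = 111.9 mol/s.
Outlet amounts (n = n₀ + ν ξ):
  M: 198 − 1(111.9) = 86.13
  U: 205 − 1(111.9) = 93.13
  Q: 0 + 2(111.9) = 223.7
  R: 153 (inert)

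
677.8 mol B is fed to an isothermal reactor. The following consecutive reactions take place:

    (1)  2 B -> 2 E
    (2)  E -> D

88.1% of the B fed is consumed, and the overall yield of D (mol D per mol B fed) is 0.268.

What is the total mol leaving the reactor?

Conversion of B: B consumed = 2ξ₁ = 0.881 × 677.8 → ξ₁ = 298.6 mol.
Yield of D: 1ξ₂ / 677.8 = 0.268 → ξ₂ = 181.7 mol.
Outlet amounts (n = n₀ + Σ ν·ξ):
  B: 677.8 − 2(298.6) = 80.66
  E: 0 + 2(298.6) − 1(181.7) = 415.5
  D: 0 + 1(181.7) = 181.7
Total out = 80.66 + 415.5 + 181.7 = 677.8 mol.

678 mol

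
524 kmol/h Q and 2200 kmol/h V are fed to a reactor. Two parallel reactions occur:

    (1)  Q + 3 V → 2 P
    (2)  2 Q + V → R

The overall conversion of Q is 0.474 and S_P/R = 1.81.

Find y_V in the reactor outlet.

Conversion of Q: Q consumed = 0.474 × 524 = 248.4 kmol/h = 1ξ₁ + 2ξ₂.
Selectivity: 2ξ₁ / (1ξ₂) = 1.81 → ξ₁ = 0.905 ξ₂.
Substitute: (1·0.905 + 2) ξ₂ = 248.4 → ξ₂ = 85.5 kmol/h, ξ₁ = 77.38 kmol/h.
Outlet amounts (n = n₀ + Σ ν·ξ):
  Q: 524 − 1(77.38) − 2(85.5) = 275.6
  V: 2200 − 3(77.38) − 1(85.5) = 1882
  P: 0 + 2(77.38) = 154.8
  R: 0 + 1(85.5) = 85.5
Total out = 2398 kmol/h; y_V = 1882 / 2398 = 0.7849.

0.785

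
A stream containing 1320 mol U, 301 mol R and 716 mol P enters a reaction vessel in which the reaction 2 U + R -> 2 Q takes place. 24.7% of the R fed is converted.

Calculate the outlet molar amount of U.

R reacted = 0.247 × 301 = 74.35 mol; ν_R = −1, so ξ = 74.35/1 = 74.35 mol.
Outlet amounts (n = n₀ + ν ξ):
  U: 1320 − 2(74.35) = 1171
  R: 301 − 1(74.35) = 226.7
  Q: 0 + 2(74.35) = 148.7
  P: 716 (inert)

1170 mol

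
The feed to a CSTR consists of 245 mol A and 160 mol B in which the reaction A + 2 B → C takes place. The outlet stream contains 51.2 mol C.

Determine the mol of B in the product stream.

57.6 mol

For C: n = n₀ + 1ξ → 51.2 = 0 + 1ξ, giving ξ = 51.2 mol.
Outlet amounts (n = n₀ + ν ξ):
  A: 245 − 1(51.2) = 193.8
  B: 160 − 2(51.2) = 57.6
  C: 0 + 1(51.2) = 51.2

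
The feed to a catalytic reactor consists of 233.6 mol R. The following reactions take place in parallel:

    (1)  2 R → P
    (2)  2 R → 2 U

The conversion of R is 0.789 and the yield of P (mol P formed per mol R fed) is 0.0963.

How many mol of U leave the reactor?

Yield of P: 1ξ₁ / 233.6 = 0.0963 → ξ₁ = 22.5 mol.
Conversion of R: 2ξ₁ + 2ξ₂ = 0.789 × 233.6 = 184.3 → ξ₂ = 69.66 mol.
Outlet amounts (n = n₀ + Σ ν·ξ):
  R: 233.6 − 2(22.5) − 2(69.66) = 49.29
  P: 0 + 1(22.5) = 22.5
  U: 0 + 2(69.66) = 139.3

139 mol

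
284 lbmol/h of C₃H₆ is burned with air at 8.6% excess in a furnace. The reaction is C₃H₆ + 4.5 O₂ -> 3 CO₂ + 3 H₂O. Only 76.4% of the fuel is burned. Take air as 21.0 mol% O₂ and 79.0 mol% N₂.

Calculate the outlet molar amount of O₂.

412 lbmol/h

Stoichiometric O₂ = 4.5 × 284 = 1278 lbmol/h; O₂ fed = 1278 × 1.086 = 1388 lbmol/h.
N₂ fed = 1388 × 79/21 = 5221 lbmol/h.
Fuel reacted = 0.764 × 284 → ξ = 217 lbmol/h.
Outlet (n = n₀ + ν ξ):
  C₃H₆: 284 − 1(217) = 67.02
  O₂: 1388 − 4.5(217) = 411.5
  N₂: 5221 (inert)
  CO₂: 0 + 3(217) = 650.9
  H₂O: 0 + 3(217) = 650.9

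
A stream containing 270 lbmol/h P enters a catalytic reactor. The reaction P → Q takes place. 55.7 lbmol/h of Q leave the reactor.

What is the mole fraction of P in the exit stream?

0.794

For Q: n = n₀ + 1ξ → 55.7 = 0 + 1ξ, giving ξ = 55.7 lbmol/h.
Outlet amounts (n = n₀ + ν ξ):
  P: 270 − 1(55.7) = 214.3
  Q: 0 + 1(55.7) = 55.7
Total out = 270 lbmol/h; y_P = 214.3 / 270 = 0.7937.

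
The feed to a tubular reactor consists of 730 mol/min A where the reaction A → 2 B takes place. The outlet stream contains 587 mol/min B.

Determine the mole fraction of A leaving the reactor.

0.426

For B: n = n₀ + 2ξ → 587 = 0 + 2ξ, giving ξ = 293.5 mol/min.
Outlet amounts (n = n₀ + ν ξ):
  A: 730 − 1(293.5) = 436.5
  B: 0 + 2(293.5) = 587
Total out = 1024 mol/min; y_A = 436.5 / 1024 = 0.4265.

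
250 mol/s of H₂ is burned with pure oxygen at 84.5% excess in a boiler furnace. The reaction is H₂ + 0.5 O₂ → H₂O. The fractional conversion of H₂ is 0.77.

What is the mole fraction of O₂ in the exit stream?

Stoichiometric O₂ = 0.5 × 250 = 125 mol/s; O₂ fed = 125 × 1.845 = 230.6 mol/s.
Fuel reacted = 0.77 × 250 → ξ = 192.5 mol/s.
Outlet (n = n₀ + ν ξ):
  H₂: 250 − 1(192.5) = 57.5
  O₂: 230.6 − 0.5(192.5) = 134.4
  H₂O: 0 + 1(192.5) = 192.5
Total out = 384.4 mol/s; y_O₂ = 134.4 / 384.4 = 0.3496.

0.35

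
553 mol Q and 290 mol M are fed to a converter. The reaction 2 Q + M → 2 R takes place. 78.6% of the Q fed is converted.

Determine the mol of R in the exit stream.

Q reacted = 0.786 × 553 = 434.7 mol; ν_Q = −2, so ξ = 434.7/2 = 217.3 mol.
Outlet amounts (n = n₀ + ν ξ):
  Q: 553 − 2(217.3) = 118.3
  M: 290 − 1(217.3) = 72.67
  R: 0 + 2(217.3) = 434.7

435 mol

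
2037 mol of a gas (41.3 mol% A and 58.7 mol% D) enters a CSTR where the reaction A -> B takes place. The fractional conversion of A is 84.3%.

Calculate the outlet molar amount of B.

709 mol

A reacted = 0.843 × 841.3 = 709.2 mol; ν_A = −1, so ξ = 709.2/1 = 709.2 mol.
Outlet amounts (n = n₀ + ν ξ):
  A: 841.3 − 1(709.2) = 132.1
  B: 0 + 1(709.2) = 709.2
  D: 1196 (inert)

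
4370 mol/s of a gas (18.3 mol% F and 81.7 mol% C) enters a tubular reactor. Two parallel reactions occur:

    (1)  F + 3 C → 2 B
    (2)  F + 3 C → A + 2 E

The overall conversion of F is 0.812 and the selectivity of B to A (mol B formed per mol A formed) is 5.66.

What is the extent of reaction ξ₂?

ξ₂ = 170 mol/s

Conversion of F: F consumed = 0.812 × 799.7 = 649.4 mol/s = 1ξ₁ + 1ξ₂.
Selectivity: 2ξ₁ / (1ξ₂) = 5.66 → ξ₁ = 2.83 ξ₂.
Substitute: (1·2.83 + 1) ξ₂ = 649.4 → ξ₂ = 169.5 mol/s, ξ₁ = 479.8 mol/s.
Outlet amounts (n = n₀ + Σ ν·ξ):
  F: 799.7 − 1(479.8) − 1(169.5) = 150.3
  C: 3570 − 3(479.8) − 3(169.5) = 1622
  B: 0 + 2(479.8) = 959.6
  A: 0 + 1(169.5) = 169.5
  E: 0 + 2(169.5) = 339.1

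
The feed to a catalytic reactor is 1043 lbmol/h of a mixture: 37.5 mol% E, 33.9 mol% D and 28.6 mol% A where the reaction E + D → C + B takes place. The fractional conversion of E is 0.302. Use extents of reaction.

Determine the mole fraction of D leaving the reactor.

0.226

E reacted = 0.302 × 391.1 = 118.1 lbmol/h; ν_E = −1, so ξ = 118.1/1 = 118.1 lbmol/h.
Outlet amounts (n = n₀ + ν ξ):
  E: 391.1 − 1(118.1) = 273
  D: 353.6 − 1(118.1) = 235.5
  C: 0 + 1(118.1) = 118.1
  B: 0 + 1(118.1) = 118.1
  A: 298.3 (inert)
Total out = 1043 lbmol/h; y_D = 235.5 / 1043 = 0.2257.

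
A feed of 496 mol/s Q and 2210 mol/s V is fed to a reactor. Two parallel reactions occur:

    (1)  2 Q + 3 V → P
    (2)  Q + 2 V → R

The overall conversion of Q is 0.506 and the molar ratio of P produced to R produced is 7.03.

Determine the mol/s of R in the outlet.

Conversion of Q: Q consumed = 0.506 × 496 = 251 mol/s = 2ξ₁ + 1ξ₂.
Selectivity: 1ξ₁ / (1ξ₂) = 7.03 → ξ₁ = 7.03 ξ₂.
Substitute: (2·7.03 + 1) ξ₂ = 251 → ξ₂ = 16.67 mol/s, ξ₁ = 117.2 mol/s.
Outlet amounts (n = n₀ + Σ ν·ξ):
  Q: 496 − 2(117.2) − 1(16.67) = 245
  V: 2210 − 3(117.2) − 2(16.67) = 1825
  P: 0 + 1(117.2) = 117.2
  R: 0 + 1(16.67) = 16.67

16.7 mol/s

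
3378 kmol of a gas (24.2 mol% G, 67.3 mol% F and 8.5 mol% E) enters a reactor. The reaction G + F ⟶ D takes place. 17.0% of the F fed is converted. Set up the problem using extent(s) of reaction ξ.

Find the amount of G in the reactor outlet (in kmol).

F reacted = 0.17 × 2273 = 386.5 kmol; ν_F = −1, so ξ = 386.5/1 = 386.5 kmol.
Outlet amounts (n = n₀ + ν ξ):
  G: 817.5 − 1(386.5) = 431
  F: 2273 − 1(386.5) = 1887
  D: 0 + 1(386.5) = 386.5
  E: 287.1 (inert)

431 kmol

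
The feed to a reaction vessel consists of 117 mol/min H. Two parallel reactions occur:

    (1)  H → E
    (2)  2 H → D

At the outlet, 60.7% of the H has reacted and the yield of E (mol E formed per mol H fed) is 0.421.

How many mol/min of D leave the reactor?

10.9 mol/min

Yield of E: 1ξ₁ / 117 = 0.421 → ξ₁ = 49.26 mol/min.
Conversion of H: 1ξ₁ + 2ξ₂ = 0.607 × 117 = 71.02 → ξ₂ = 10.88 mol/min.
Outlet amounts (n = n₀ + Σ ν·ξ):
  H: 117 − 1(49.26) − 2(10.88) = 45.98
  E: 0 + 1(49.26) = 49.26
  D: 0 + 1(10.88) = 10.88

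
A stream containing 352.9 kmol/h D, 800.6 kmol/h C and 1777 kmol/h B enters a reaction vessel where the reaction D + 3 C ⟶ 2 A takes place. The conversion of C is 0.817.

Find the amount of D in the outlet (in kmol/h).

C reacted = 0.817 × 800.6 = 654.1 kmol/h; ν_C = −3, so ξ = 654.1/3 = 218 kmol/h.
Outlet amounts (n = n₀ + ν ξ):
  D: 352.9 − 1(218) = 134.9
  C: 800.6 − 3(218) = 146.5
  A: 0 + 2(218) = 436.1
  B: 1777 (inert)

135 kmol/h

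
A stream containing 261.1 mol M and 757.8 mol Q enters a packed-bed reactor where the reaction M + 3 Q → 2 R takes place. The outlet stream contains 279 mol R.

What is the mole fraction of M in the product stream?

0.164

For R: n = n₀ + 2ξ → 279 = 0 + 2ξ, giving ξ = 139.5 mol.
Outlet amounts (n = n₀ + ν ξ):
  M: 261.1 − 1(139.5) = 121.6
  Q: 757.8 − 3(139.5) = 339.3
  R: 0 + 2(139.5) = 279
Total out = 739.9 mol; y_M = 121.6 / 739.9 = 0.1643.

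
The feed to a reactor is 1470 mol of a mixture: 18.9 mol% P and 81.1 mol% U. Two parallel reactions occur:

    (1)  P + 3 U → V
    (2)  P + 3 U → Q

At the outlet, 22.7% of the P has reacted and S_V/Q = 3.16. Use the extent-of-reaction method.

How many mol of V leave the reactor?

Conversion of P: P consumed = 0.227 × 277.8 = 63.07 mol = 1ξ₁ + 1ξ₂.
Selectivity: 1ξ₁ / (1ξ₂) = 3.16 → ξ₁ = 3.16 ξ₂.
Substitute: (1·3.16 + 1) ξ₂ = 63.07 → ξ₂ = 15.16 mol, ξ₁ = 47.91 mol.
Outlet amounts (n = n₀ + Σ ν·ξ):
  P: 277.8 − 1(47.91) − 1(15.16) = 214.8
  U: 1192 − 3(47.91) − 3(15.16) = 1003
  V: 0 + 1(47.91) = 47.91
  Q: 0 + 1(15.16) = 15.16

47.9 mol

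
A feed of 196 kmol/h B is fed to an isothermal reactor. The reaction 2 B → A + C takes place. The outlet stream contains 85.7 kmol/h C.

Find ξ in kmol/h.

For C: n = n₀ + 1ξ → 85.7 = 0 + 1ξ, giving ξ = 85.7 kmol/h.
Outlet amounts (n = n₀ + ν ξ):
  B: 196 − 2(85.7) = 24.6
  A: 0 + 1(85.7) = 85.7
  C: 0 + 1(85.7) = 85.7

ξ = 85.7 kmol/h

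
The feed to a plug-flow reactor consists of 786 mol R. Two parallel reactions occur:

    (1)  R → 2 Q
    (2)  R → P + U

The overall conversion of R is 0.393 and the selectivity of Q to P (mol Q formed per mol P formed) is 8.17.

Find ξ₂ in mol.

ξ₂ = 60.7 mol

Conversion of R: R consumed = 0.393 × 786 = 308.9 mol = 1ξ₁ + 1ξ₂.
Selectivity: 2ξ₁ / (1ξ₂) = 8.17 → ξ₁ = 4.085 ξ₂.
Substitute: (1·4.085 + 1) ξ₂ = 308.9 → ξ₂ = 60.75 mol, ξ₁ = 248.2 mol.
Outlet amounts (n = n₀ + Σ ν·ξ):
  R: 786 − 1(248.2) − 1(60.75) = 477.1
  Q: 0 + 2(248.2) = 496.3
  P: 0 + 1(60.75) = 60.75
  U: 0 + 1(60.75) = 60.75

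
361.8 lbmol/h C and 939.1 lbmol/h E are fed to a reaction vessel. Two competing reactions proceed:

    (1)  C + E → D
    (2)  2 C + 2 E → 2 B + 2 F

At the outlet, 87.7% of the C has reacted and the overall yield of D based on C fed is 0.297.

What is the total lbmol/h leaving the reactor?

Yield of D: 1ξ₁ / 361.8 = 0.297 → ξ₁ = 107.5 lbmol/h.
Conversion of C: 1ξ₁ + 2ξ₂ = 0.877 × 361.8 = 317.3 → ξ₂ = 104.9 lbmol/h.
Outlet amounts (n = n₀ + Σ ν·ξ):
  C: 361.8 − 1(107.5) − 2(104.9) = 44.5
  E: 939.1 − 1(107.5) − 2(104.9) = 621.8
  D: 0 + 1(107.5) = 107.5
  B: 0 + 2(104.9) = 209.8
  F: 0 + 2(104.9) = 209.8
Total out = 44.5 + 621.8 + 107.5 + 209.8 + 209.8 = 1193 lbmol/h.

1190 lbmol/h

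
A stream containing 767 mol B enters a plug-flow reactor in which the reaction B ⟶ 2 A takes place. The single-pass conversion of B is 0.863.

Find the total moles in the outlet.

1430 mol

B reacted = 0.863 × 767 = 661.9 mol; ν_B = −1, so ξ = 661.9/1 = 661.9 mol.
Outlet amounts (n = n₀ + ν ξ):
  B: 767 − 1(661.9) = 105.1
  A: 0 + 2(661.9) = 1324
Total out = 105.1 + 1324 = 1429 mol.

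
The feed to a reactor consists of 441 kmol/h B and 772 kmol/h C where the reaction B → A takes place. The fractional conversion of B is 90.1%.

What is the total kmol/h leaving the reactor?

1210 kmol/h

B reacted = 0.901 × 441 = 397.3 kmol/h; ν_B = −1, so ξ = 397.3/1 = 397.3 kmol/h.
Outlet amounts (n = n₀ + ν ξ):
  B: 441 − 1(397.3) = 43.66
  A: 0 + 1(397.3) = 397.3
  C: 772 (inert)
Total out = 43.66 + 397.3 + 772 = 1213 kmol/h.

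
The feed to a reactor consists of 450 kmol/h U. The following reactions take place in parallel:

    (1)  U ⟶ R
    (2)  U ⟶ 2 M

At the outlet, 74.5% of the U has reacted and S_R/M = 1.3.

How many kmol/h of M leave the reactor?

Conversion of U: U consumed = 0.745 × 450 = 335.2 kmol/h = 1ξ₁ + 1ξ₂.
Selectivity: 1ξ₁ / (2ξ₂) = 1.3 → ξ₁ = 2.6 ξ₂.
Substitute: (1·2.6 + 1) ξ₂ = 335.2 → ξ₂ = 93.12 kmol/h, ξ₁ = 242.1 kmol/h.
Outlet amounts (n = n₀ + Σ ν·ξ):
  U: 450 − 1(242.1) − 1(93.12) = 114.8
  R: 0 + 1(242.1) = 242.1
  M: 0 + 2(93.12) = 186.2

186 kmol/h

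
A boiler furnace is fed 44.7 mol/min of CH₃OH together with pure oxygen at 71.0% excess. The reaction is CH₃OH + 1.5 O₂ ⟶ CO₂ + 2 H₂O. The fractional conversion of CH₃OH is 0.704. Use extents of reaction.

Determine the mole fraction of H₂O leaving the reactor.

Stoichiometric O₂ = 1.5 × 44.7 = 67.05 mol/min; O₂ fed = 67.05 × 1.710 = 114.7 mol/min.
Fuel reacted = 0.704 × 44.7 → ξ = 31.47 mol/min.
Outlet (n = n₀ + ν ξ):
  CH₃OH: 44.7 − 1(31.47) = 13.23
  O₂: 114.7 − 1.5(31.47) = 67.45
  CO₂: 0 + 1(31.47) = 31.47
  H₂O: 0 + 2(31.47) = 62.94
Total out = 175.1 mol/min; y_H₂O = 62.94 / 175.1 = 0.3595.

0.359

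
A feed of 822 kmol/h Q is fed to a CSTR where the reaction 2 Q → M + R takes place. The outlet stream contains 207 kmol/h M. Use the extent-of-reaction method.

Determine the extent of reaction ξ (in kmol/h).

For M: n = n₀ + 1ξ → 207 = 0 + 1ξ, giving ξ = 207 kmol/h.
Outlet amounts (n = n₀ + ν ξ):
  Q: 822 − 2(207) = 408
  M: 0 + 1(207) = 207
  R: 0 + 1(207) = 207

ξ = 207 kmol/h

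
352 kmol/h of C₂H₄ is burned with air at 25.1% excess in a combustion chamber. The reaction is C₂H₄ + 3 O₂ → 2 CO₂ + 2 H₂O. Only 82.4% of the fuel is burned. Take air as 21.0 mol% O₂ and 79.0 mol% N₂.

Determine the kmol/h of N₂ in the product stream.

4970 kmol/h

Stoichiometric O₂ = 3 × 352 = 1056 kmol/h; O₂ fed = 1056 × 1.251 = 1321 kmol/h.
N₂ fed = 1321 × 79/21 = 4970 kmol/h.
Fuel reacted = 0.824 × 352 → ξ = 290 kmol/h.
Outlet (n = n₀ + ν ξ):
  C₂H₄: 352 − 1(290) = 61.95
  O₂: 1321 − 3(290) = 450.9
  N₂: 4970 (inert)
  CO₂: 0 + 2(290) = 580.1
  H₂O: 0 + 2(290) = 580.1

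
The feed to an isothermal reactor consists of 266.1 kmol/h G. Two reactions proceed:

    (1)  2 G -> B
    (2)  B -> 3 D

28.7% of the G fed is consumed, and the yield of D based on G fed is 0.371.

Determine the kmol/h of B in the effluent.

5.28 kmol/h

Conversion of G: G consumed = 2ξ₁ = 0.287 × 266.1 → ξ₁ = 38.19 kmol/h.
Yield of D: 3ξ₂ / 266.1 = 0.371 → ξ₂ = 32.91 kmol/h.
Outlet amounts (n = n₀ + Σ ν·ξ):
  G: 266.1 − 2(38.19) = 189.7
  B: 0 + 1(38.19) − 1(32.91) = 5.278
  D: 0 + 3(32.91) = 98.72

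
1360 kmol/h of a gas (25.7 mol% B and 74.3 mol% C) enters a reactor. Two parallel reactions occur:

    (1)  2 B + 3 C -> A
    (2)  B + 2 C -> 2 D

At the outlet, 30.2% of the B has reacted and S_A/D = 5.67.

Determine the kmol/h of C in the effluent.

Conversion of B: B consumed = 0.302 × 349.5 = 105.6 kmol/h = 2ξ₁ + 1ξ₂.
Selectivity: 1ξ₁ / (2ξ₂) = 5.67 → ξ₁ = 11.34 ξ₂.
Substitute: (2·11.34 + 1) ξ₂ = 105.6 → ξ₂ = 4.458 kmol/h, ξ₁ = 50.55 kmol/h.
Outlet amounts (n = n₀ + Σ ν·ξ):
  B: 349.5 − 2(50.55) − 1(4.458) = 244
  C: 1010 − 3(50.55) − 2(4.458) = 849.9
  A: 0 + 1(50.55) = 50.55
  D: 0 + 2(4.458) = 8.915

850 kmol/h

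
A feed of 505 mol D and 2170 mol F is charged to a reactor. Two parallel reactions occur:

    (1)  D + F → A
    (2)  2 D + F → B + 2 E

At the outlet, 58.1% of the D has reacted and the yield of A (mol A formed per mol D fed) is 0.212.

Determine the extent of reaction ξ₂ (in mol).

ξ₂ = 93.2 mol

Yield of A: 1ξ₁ / 505 = 0.212 → ξ₁ = 107.1 mol.
Conversion of D: 1ξ₁ + 2ξ₂ = 0.581 × 505 = 293.4 → ξ₂ = 93.17 mol.
Outlet amounts (n = n₀ + Σ ν·ξ):
  D: 505 − 1(107.1) − 2(93.17) = 211.6
  F: 2170 − 1(107.1) − 1(93.17) = 1970
  A: 0 + 1(107.1) = 107.1
  B: 0 + 1(93.17) = 93.17
  E: 0 + 2(93.17) = 186.3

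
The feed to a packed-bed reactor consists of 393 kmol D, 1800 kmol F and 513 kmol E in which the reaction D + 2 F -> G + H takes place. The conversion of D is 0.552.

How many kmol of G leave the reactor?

D reacted = 0.552 × 393 = 216.9 kmol; ν_D = −1, so ξ = 216.9/1 = 216.9 kmol.
Outlet amounts (n = n₀ + ν ξ):
  D: 393 − 1(216.9) = 176.1
  F: 1800 − 2(216.9) = 1366
  G: 0 + 1(216.9) = 216.9
  H: 0 + 1(216.9) = 216.9
  E: 513 (inert)

217 kmol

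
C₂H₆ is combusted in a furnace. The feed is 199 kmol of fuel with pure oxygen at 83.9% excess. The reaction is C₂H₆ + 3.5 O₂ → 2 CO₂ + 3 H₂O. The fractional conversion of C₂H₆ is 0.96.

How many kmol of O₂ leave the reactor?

612 kmol

Stoichiometric O₂ = 3.5 × 199 = 696.5 kmol; O₂ fed = 696.5 × 1.839 = 1281 kmol.
Fuel reacted = 0.96 × 199 → ξ = 191 kmol.
Outlet (n = n₀ + ν ξ):
  C₂H₆: 199 − 1(191) = 7.96
  O₂: 1281 − 3.5(191) = 612.2
  CO₂: 0 + 2(191) = 382.1
  H₂O: 0 + 3(191) = 573.1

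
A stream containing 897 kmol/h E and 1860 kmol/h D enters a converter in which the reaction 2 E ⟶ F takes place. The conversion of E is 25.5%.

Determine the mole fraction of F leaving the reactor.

0.0433

E reacted = 0.255 × 897 = 228.7 kmol/h; ν_E = −2, so ξ = 228.7/2 = 114.4 kmol/h.
Outlet amounts (n = n₀ + ν ξ):
  E: 897 − 2(114.4) = 668.3
  F: 0 + 1(114.4) = 114.4
  D: 1860 (inert)
Total out = 2643 kmol/h; y_F = 114.4 / 2643 = 0.04328.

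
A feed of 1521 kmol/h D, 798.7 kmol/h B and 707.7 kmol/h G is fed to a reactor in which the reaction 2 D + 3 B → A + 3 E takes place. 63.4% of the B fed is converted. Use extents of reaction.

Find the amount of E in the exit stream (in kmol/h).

506 kmol/h

B reacted = 0.634 × 798.7 = 506.4 kmol/h; ν_B = −3, so ξ = 506.4/3 = 168.8 kmol/h.
Outlet amounts (n = n₀ + ν ξ):
  D: 1521 − 2(168.8) = 1183
  B: 798.7 − 3(168.8) = 292.3
  A: 0 + 1(168.8) = 168.8
  E: 0 + 3(168.8) = 506.4
  G: 707.7 (inert)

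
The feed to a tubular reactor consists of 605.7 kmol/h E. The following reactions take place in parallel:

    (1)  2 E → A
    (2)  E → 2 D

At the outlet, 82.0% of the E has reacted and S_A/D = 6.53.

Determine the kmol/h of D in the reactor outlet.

36.6 kmol/h

Conversion of E: E consumed = 0.82 × 605.7 = 496.7 kmol/h = 2ξ₁ + 1ξ₂.
Selectivity: 1ξ₁ / (2ξ₂) = 6.53 → ξ₁ = 13.06 ξ₂.
Substitute: (2·13.06 + 1) ξ₂ = 496.7 → ξ₂ = 18.31 kmol/h, ξ₁ = 239.2 kmol/h.
Outlet amounts (n = n₀ + Σ ν·ξ):
  E: 605.7 − 2(239.2) − 1(18.31) = 109
  A: 0 + 1(239.2) = 239.2
  D: 0 + 2(18.31) = 36.63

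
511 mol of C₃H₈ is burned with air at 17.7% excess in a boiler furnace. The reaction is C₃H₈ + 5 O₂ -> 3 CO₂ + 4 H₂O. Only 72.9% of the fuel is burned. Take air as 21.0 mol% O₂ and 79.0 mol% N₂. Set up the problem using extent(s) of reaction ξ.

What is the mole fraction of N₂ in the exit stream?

Stoichiometric O₂ = 5 × 511 = 2555 mol; O₂ fed = 2555 × 1.177 = 3007 mol.
N₂ fed = 3007 × 79/21 = 11310 mol.
Fuel reacted = 0.729 × 511 → ξ = 372.5 mol.
Outlet (n = n₀ + ν ξ):
  C₃H₈: 511 − 1(372.5) = 138.5
  O₂: 3007 − 5(372.5) = 1145
  N₂: 11310 (inert)
  CO₂: 0 + 3(372.5) = 1118
  H₂O: 0 + 4(372.5) = 1490
Total out = 15200 mol; y_N₂ = 11310 / 15200 = 0.7441.

0.744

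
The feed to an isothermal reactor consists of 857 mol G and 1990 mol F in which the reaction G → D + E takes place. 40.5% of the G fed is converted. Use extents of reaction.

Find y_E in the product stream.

0.109

G reacted = 0.405 × 857 = 347.1 mol; ν_G = −1, so ξ = 347.1/1 = 347.1 mol.
Outlet amounts (n = n₀ + ν ξ):
  G: 857 − 1(347.1) = 509.9
  D: 0 + 1(347.1) = 347.1
  E: 0 + 1(347.1) = 347.1
  F: 1990 (inert)
Total out = 3194 mol; y_E = 347.1 / 3194 = 0.1087.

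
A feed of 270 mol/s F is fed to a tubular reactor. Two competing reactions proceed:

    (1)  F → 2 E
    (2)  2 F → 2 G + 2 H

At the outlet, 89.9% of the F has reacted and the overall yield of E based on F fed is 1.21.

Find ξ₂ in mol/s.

ξ₂ = 39.7 mol/s

Yield of E: 2ξ₁ / 270 = 1.21 → ξ₁ = 163.3 mol/s.
Conversion of F: 1ξ₁ + 2ξ₂ = 0.899 × 270 = 242.7 → ξ₂ = 39.69 mol/s.
Outlet amounts (n = n₀ + Σ ν·ξ):
  F: 270 − 1(163.3) − 2(39.69) = 27.27
  E: 0 + 2(163.3) = 326.7
  G: 0 + 2(39.69) = 79.38
  H: 0 + 2(39.69) = 79.38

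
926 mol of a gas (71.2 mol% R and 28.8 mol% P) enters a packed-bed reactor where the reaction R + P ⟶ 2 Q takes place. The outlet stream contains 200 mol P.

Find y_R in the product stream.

For P: n = n₀ − 1ξ → 200 = 266.7 − 1ξ, giving ξ = 66.69 mol.
Outlet amounts (n = n₀ + ν ξ):
  R: 659.3 − 1(66.69) = 592.6
  P: 266.7 − 1(66.69) = 200
  Q: 0 + 2(66.69) = 133.4
Total out = 926 mol; y_R = 592.6 / 926 = 0.64.

0.64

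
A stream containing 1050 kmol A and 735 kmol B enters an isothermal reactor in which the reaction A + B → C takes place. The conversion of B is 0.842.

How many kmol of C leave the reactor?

B reacted = 0.842 × 735 = 618.9 kmol; ν_B = −1, so ξ = 618.9/1 = 618.9 kmol.
Outlet amounts (n = n₀ + ν ξ):
  A: 1050 − 1(618.9) = 431.1
  B: 735 − 1(618.9) = 116.1
  C: 0 + 1(618.9) = 618.9

619 kmol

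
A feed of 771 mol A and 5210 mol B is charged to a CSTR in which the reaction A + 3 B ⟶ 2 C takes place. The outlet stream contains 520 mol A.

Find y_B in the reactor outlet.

For A: n = n₀ − 1ξ → 520 = 771 − 1ξ, giving ξ = 251 mol.
Outlet amounts (n = n₀ + ν ξ):
  A: 771 − 1(251) = 520
  B: 5210 − 3(251) = 4457
  C: 0 + 2(251) = 502
Total out = 5479 mol; y_B = 4457 / 5479 = 0.8135.

0.813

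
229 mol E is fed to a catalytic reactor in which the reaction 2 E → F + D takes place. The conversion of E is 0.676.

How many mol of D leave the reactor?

77.4 mol

E reacted = 0.676 × 229 = 154.8 mol; ν_E = −2, so ξ = 154.8/2 = 77.4 mol.
Outlet amounts (n = n₀ + ν ξ):
  E: 229 − 2(77.4) = 74.2
  F: 0 + 1(77.4) = 77.4
  D: 0 + 1(77.4) = 77.4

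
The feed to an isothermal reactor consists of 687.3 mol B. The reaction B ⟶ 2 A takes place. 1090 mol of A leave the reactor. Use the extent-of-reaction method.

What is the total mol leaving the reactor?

For A: n = n₀ + 2ξ → 1090 = 0 + 2ξ, giving ξ = 545 mol.
Outlet amounts (n = n₀ + ν ξ):
  B: 687.3 − 1(545) = 142.3
  A: 0 + 2(545) = 1090
Total out = 142.3 + 1090 = 1232 mol.

1230 mol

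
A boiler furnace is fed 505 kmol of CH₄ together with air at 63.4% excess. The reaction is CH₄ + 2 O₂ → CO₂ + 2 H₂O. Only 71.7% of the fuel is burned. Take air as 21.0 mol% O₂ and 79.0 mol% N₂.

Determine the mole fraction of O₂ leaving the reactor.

Stoichiometric O₂ = 2 × 505 = 1010 kmol; O₂ fed = 1010 × 1.634 = 1650 kmol.
N₂ fed = 1650 × 79/21 = 6208 kmol.
Fuel reacted = 0.717 × 505 → ξ = 362.1 kmol.
Outlet (n = n₀ + ν ξ):
  CH₄: 505 − 1(362.1) = 142.9
  O₂: 1650 − 2(362.1) = 926.2
  N₂: 6208 (inert)
  CO₂: 0 + 1(362.1) = 362.1
  H₂O: 0 + 2(362.1) = 724.2
Total out = 8364 kmol; y_O₂ = 926.2 / 8364 = 0.1107.

0.111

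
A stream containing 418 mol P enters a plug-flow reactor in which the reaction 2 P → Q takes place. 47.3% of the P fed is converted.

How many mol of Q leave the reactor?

P reacted = 0.473 × 418 = 197.7 mol; ν_P = −2, so ξ = 197.7/2 = 98.86 mol.
Outlet amounts (n = n₀ + ν ξ):
  P: 418 − 2(98.86) = 220.3
  Q: 0 + 1(98.86) = 98.86

98.9 mol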